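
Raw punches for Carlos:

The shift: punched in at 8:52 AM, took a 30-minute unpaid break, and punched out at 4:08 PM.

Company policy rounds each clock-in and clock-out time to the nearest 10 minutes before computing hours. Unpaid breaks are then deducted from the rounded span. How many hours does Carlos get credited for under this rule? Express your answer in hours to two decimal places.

6.83 hours

The shift: in 8:52 AM→8:50 AM, out 4:08 PM→4:10 PM; 7 h 20 min − 30 min = 6 h 50 min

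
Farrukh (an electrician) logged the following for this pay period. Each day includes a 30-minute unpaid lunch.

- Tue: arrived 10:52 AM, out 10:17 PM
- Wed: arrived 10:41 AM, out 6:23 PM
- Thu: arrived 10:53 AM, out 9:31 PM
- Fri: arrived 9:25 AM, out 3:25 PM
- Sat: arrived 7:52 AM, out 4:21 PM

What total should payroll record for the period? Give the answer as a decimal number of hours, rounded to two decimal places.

Tue: 10:52 AM–10:17 PM = 11 h 25 min; less 30 min break → 10 h 55 min
Wed: 10:41 AM–6:23 PM = 7 h 42 min; less 30 min break → 7 h 12 min
Thu: 10:53 AM–9:31 PM = 10 h 38 min; less 30 min break → 10 h 8 min
Fri: 9:25 AM–3:25 PM = 6 h 0 min; less 30 min break → 5 h 30 min
Sat: 7:52 AM–4:21 PM = 8 h 29 min; less 30 min break → 7 h 59 min
Total: 10 h 55 min + 7 h 12 min + 10 h 8 min + 5 h 30 min + 7 h 59 min = 41 h 44 min.

41.73 hours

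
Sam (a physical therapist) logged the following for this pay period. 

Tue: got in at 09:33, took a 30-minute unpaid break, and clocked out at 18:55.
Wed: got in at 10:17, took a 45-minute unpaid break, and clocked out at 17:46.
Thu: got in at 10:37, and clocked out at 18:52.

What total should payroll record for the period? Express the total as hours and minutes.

Tue: 09:33–18:55 = 9 h 22 min; less 30 min break → 8 h 52 min
Wed: 10:17–17:46 = 7 h 29 min; less 45 min break → 6 h 44 min
Thu: 10:37–18:52 = 8 h 15 min
Total: 8 h 52 min + 6 h 44 min + 8 h 15 min = 23 h 51 min.

23 h 51 min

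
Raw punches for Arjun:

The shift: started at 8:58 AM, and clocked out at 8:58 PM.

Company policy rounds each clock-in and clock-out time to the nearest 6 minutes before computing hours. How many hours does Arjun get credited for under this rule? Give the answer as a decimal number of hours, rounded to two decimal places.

12.00 hours

The shift: in 8:58 AM→9:00 AM, out 8:58 PM→9:00 PM; 12 h 0 min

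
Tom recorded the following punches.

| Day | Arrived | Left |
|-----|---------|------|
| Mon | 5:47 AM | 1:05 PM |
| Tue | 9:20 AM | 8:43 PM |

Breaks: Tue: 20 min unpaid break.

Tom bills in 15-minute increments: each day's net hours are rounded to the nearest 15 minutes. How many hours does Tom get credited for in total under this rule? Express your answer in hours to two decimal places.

18.25 hours

Mon: 5:47 AM–1:05 PM = 7 h 18 min → rounds to 7 h 15 min
Tue: 9:20 AM–8:43 PM = 11 h 23 min − 20 min = 11 h 3 min → rounds to 11 h 0 min
Total credited: 18 h 15 min.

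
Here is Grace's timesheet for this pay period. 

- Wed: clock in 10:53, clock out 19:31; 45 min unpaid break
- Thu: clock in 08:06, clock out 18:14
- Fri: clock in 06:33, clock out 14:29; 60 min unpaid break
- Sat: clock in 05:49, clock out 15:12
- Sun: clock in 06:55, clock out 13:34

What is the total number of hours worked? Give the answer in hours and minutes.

40 h 59 min

Wed: 10:53–19:31 = 8 h 38 min; less 45 min break → 7 h 53 min
Thu: 08:06–18:14 = 10 h 8 min
Fri: 06:33–14:29 = 7 h 56 min; less 60 min break → 6 h 56 min
Sat: 05:49–15:12 = 9 h 23 min
Sun: 06:55–13:34 = 6 h 39 min
Total: 7 h 53 min + 10 h 8 min + 6 h 56 min + 9 h 23 min + 6 h 39 min = 40 h 59 min.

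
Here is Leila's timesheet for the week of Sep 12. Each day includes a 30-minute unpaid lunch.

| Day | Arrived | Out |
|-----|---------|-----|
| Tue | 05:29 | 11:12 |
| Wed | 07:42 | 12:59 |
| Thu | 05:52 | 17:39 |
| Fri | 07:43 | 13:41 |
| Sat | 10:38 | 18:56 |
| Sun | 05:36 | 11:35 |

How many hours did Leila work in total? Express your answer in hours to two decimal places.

40.03 hours

Tue: 05:29–11:12 = 5 h 43 min; less 30 min break → 5 h 13 min
Wed: 07:42–12:59 = 5 h 17 min; less 30 min break → 4 h 47 min
Thu: 05:52–17:39 = 11 h 47 min; less 30 min break → 11 h 17 min
Fri: 07:43–13:41 = 5 h 58 min; less 30 min break → 5 h 28 min
Sat: 10:38–18:56 = 8 h 18 min; less 30 min break → 7 h 48 min
Sun: 05:36–11:35 = 5 h 59 min; less 30 min break → 5 h 29 min
Total: 5 h 13 min + 4 h 47 min + 11 h 17 min + 5 h 28 min + 7 h 48 min + 5 h 29 min = 40 h 2 min.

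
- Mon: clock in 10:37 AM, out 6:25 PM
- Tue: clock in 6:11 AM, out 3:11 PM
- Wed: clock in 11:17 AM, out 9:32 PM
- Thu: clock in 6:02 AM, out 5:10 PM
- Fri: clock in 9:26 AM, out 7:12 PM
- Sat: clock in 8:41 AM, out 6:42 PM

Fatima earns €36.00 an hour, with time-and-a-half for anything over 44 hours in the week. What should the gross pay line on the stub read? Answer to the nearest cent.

Mon: 10:37 AM–6:25 PM = 7 h 48 min
Tue: 6:11 AM–3:11 PM = 9 h 0 min
Wed: 11:17 AM–9:32 PM = 10 h 15 min
Thu: 6:02 AM–5:10 PM = 11 h 8 min
Fri: 9:26 AM–7:12 PM = 9 h 46 min
Sat: 8:41 AM–6:42 PM = 10 h 1 min
Total worked: 57 h 58 min = 3478 min.
Regular 44 h 0 min = 2640 min at €36.00/h; overtime 13 h 58 min = 838 min at €54.00/h.
Pay = (2640 × €36.00 + 838 × €54.00) ÷ 60 = €2338.20.

€2338.20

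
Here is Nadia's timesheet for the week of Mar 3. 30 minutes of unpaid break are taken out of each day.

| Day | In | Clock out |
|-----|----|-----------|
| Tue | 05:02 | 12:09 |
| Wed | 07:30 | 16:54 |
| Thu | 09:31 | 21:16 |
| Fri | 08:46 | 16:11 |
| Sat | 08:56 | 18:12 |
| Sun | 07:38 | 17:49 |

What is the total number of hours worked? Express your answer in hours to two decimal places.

Tue: 05:02–12:09 = 7 h 7 min; less 30 min break → 6 h 37 min
Wed: 07:30–16:54 = 9 h 24 min; less 30 min break → 8 h 54 min
Thu: 09:31–21:16 = 11 h 45 min; less 30 min break → 11 h 15 min
Fri: 08:46–16:11 = 7 h 25 min; less 30 min break → 6 h 55 min
Sat: 08:56–18:12 = 9 h 16 min; less 30 min break → 8 h 46 min
Sun: 07:38–17:49 = 10 h 11 min; less 30 min break → 9 h 41 min
Total: 6 h 37 min + 8 h 54 min + 11 h 15 min + 6 h 55 min + 8 h 46 min + 9 h 41 min = 52 h 8 min.

52.13 hours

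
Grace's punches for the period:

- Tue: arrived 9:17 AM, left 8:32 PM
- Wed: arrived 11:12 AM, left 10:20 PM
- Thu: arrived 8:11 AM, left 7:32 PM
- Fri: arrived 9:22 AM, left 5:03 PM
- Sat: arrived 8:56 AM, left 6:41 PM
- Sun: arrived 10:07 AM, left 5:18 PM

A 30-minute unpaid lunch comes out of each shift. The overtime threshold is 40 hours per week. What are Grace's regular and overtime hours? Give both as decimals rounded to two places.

Regular 40.00 hours, overtime 15.35 hours

Tue: 9:17 AM–8:32 PM = 11 h 15 min; less 30 min break → 10 h 45 min
Wed: 11:12 AM–10:20 PM = 11 h 8 min; less 30 min break → 10 h 38 min
Thu: 8:11 AM–7:32 PM = 11 h 21 min; less 30 min break → 10 h 51 min
Fri: 9:22 AM–5:03 PM = 7 h 41 min; less 30 min break → 7 h 11 min
Sat: 8:56 AM–6:41 PM = 9 h 45 min; less 30 min break → 9 h 15 min
Sun: 10:07 AM–5:18 PM = 7 h 11 min; less 30 min break → 6 h 41 min
Total worked: 55 h 21 min = 55.35 h.
Threshold 40 h → overtime 15 h 21 min, regular 40 h 0 min.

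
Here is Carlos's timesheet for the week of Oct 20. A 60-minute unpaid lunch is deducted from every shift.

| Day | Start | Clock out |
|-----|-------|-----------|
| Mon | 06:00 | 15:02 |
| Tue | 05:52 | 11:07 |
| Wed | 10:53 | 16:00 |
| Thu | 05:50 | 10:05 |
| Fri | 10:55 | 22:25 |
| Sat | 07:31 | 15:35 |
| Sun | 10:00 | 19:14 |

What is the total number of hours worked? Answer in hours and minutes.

45 h 27 min

Mon: 06:00–15:02 = 9 h 2 min; less 60 min break → 8 h 2 min
Tue: 05:52–11:07 = 5 h 15 min; less 60 min break → 4 h 15 min
Wed: 10:53–16:00 = 5 h 7 min; less 60 min break → 4 h 7 min
Thu: 05:50–10:05 = 4 h 15 min; less 60 min break → 3 h 15 min
Fri: 10:55–22:25 = 11 h 30 min; less 60 min break → 10 h 30 min
Sat: 07:31–15:35 = 8 h 4 min; less 60 min break → 7 h 4 min
Sun: 10:00–19:14 = 9 h 14 min; less 60 min break → 8 h 14 min
Total: 8 h 2 min + 4 h 15 min + 4 h 7 min + 3 h 15 min + 10 h 30 min + 7 h 4 min + 8 h 14 min = 45 h 27 min.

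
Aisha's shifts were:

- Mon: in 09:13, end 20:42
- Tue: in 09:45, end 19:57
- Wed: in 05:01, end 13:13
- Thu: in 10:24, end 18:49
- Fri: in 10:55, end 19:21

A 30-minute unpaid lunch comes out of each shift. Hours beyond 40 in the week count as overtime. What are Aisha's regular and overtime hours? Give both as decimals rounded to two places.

Mon: 09:13–20:42 = 11 h 29 min; less 30 min break → 10 h 59 min
Tue: 09:45–19:57 = 10 h 12 min; less 30 min break → 9 h 42 min
Wed: 05:01–13:13 = 8 h 12 min; less 30 min break → 7 h 42 min
Thu: 10:24–18:49 = 8 h 25 min; less 30 min break → 7 h 55 min
Fri: 10:55–19:21 = 8 h 26 min; less 30 min break → 7 h 56 min
Total worked: 44 h 14 min = 44.23 h.
Threshold 40 h → overtime 4 h 14 min, regular 40 h 0 min.

Regular 40.00 hours, overtime 4.23 hours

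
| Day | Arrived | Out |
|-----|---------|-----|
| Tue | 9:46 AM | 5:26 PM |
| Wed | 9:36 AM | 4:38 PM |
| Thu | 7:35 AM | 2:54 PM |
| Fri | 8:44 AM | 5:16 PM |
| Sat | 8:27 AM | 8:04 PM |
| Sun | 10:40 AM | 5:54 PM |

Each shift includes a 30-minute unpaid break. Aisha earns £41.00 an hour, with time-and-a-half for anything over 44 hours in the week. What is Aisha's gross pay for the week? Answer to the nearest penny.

£1951.60

Tue: 9:46 AM–5:26 PM = 7 h 40 min; less 30 min break → 7 h 10 min
Wed: 9:36 AM–4:38 PM = 7 h 2 min; less 30 min break → 6 h 32 min
Thu: 7:35 AM–2:54 PM = 7 h 19 min; less 30 min break → 6 h 49 min
Fri: 8:44 AM–5:16 PM = 8 h 32 min; less 30 min break → 8 h 2 min
Sat: 8:27 AM–8:04 PM = 11 h 37 min; less 30 min break → 11 h 7 min
Sun: 10:40 AM–5:54 PM = 7 h 14 min; less 30 min break → 6 h 44 min
Total worked: 46 h 24 min = 2784 min.
Regular 44 h 0 min = 2640 min at £41.00/h; overtime 2 h 24 min = 144 min at £61.50/h.
Pay = (2640 × £41.00 + 144 × £61.50) ÷ 60 = £1951.60.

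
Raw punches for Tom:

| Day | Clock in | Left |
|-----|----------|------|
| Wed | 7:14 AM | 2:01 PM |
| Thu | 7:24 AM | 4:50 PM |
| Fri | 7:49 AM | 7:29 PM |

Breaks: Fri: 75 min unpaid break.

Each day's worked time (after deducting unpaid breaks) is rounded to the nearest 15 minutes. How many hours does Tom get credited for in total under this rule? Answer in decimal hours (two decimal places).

Wed: 7:14 AM–2:01 PM = 6 h 47 min → rounds to 6 h 45 min
Thu: 7:24 AM–4:50 PM = 9 h 26 min → rounds to 9 h 30 min
Fri: 7:49 AM–7:29 PM = 11 h 40 min − 75 min = 10 h 25 min → rounds to 10 h 30 min
Total credited: 26 h 45 min.

26.75 hours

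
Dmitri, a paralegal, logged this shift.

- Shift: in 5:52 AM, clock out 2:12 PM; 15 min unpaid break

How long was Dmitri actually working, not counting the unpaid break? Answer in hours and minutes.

8 h 5 min

Shift: 5:52 AM–2:12 PM = 8 h 20 min; less 15 min break → 8 h 5 min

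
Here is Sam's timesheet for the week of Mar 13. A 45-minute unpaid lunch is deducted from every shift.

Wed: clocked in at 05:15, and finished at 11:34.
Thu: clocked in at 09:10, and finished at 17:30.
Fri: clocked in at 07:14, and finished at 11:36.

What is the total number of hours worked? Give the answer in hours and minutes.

16 h 46 min

Wed: 05:15–11:34 = 6 h 19 min; less 45 min break → 5 h 34 min
Thu: 09:10–17:30 = 8 h 20 min; less 45 min break → 7 h 35 min
Fri: 07:14–11:36 = 4 h 22 min; less 45 min break → 3 h 37 min
Total: 5 h 34 min + 7 h 35 min + 3 h 37 min = 16 h 46 min.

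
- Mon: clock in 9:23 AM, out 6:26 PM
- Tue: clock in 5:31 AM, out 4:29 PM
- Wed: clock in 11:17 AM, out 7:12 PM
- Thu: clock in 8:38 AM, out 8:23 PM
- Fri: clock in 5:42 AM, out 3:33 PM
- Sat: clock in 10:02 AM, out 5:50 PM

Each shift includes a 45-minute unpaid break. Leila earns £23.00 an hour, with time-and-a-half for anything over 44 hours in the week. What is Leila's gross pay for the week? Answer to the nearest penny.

£1316.75

Mon: 9:23 AM–6:26 PM = 9 h 3 min; less 45 min break → 8 h 18 min
Tue: 5:31 AM–4:29 PM = 10 h 58 min; less 45 min break → 10 h 13 min
Wed: 11:17 AM–7:12 PM = 7 h 55 min; less 45 min break → 7 h 10 min
Thu: 8:38 AM–8:23 PM = 11 h 45 min; less 45 min break → 11 h 0 min
Fri: 5:42 AM–3:33 PM = 9 h 51 min; less 45 min break → 9 h 6 min
Sat: 10:02 AM–5:50 PM = 7 h 48 min; less 45 min break → 7 h 3 min
Total worked: 52 h 50 min = 3170 min.
Regular 44 h 0 min = 2640 min at £23.00/h; overtime 8 h 50 min = 530 min at £34.50/h.
Pay = (2640 × £23.00 + 530 × £34.50) ÷ 60 = £1316.75.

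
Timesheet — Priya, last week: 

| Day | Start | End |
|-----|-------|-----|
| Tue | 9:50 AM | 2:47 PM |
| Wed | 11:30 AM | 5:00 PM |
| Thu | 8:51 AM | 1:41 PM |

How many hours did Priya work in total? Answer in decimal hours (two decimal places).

Tue: 9:50 AM–2:47 PM = 4 h 57 min
Wed: 11:30 AM–5:00 PM = 5 h 30 min
Thu: 8:51 AM–1:41 PM = 4 h 50 min
Total: 4 h 57 min + 5 h 30 min + 4 h 50 min = 15 h 17 min.

15.28 hours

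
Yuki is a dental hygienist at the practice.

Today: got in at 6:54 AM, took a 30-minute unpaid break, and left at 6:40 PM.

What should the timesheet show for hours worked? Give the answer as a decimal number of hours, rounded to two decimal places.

Today: 6:54 AM–6:40 PM = 11 h 46 min; less 30 min break → 11 h 16 min

11.27 hours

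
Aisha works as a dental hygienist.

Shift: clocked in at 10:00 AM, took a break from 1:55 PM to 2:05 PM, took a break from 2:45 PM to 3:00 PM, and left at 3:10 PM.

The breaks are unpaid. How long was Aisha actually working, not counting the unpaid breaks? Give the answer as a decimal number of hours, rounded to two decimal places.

4.75 hours

Shift: 10:00 AM–3:10 PM = 5 h 10 min; less 25 min break → 4 h 45 min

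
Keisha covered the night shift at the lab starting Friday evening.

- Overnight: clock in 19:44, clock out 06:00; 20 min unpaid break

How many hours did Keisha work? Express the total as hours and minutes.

Overnight: 19:44 → midnight = 4 h 16 min; midnight → 06:00 = 6 h 0 min; span 10 h 16 min; less 20 min break → 9 h 56 min

9 h 56 min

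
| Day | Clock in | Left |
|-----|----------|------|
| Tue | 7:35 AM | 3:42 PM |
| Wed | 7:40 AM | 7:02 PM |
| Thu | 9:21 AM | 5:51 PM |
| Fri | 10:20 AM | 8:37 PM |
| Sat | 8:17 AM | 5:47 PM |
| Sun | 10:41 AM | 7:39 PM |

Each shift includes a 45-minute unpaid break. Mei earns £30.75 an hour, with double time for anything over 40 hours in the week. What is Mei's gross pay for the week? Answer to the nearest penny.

Tue: 7:35 AM–3:42 PM = 8 h 7 min; less 45 min break → 7 h 22 min
Wed: 7:40 AM–7:02 PM = 11 h 22 min; less 45 min break → 10 h 37 min
Thu: 9:21 AM–5:51 PM = 8 h 30 min; less 45 min break → 7 h 45 min
Fri: 10:20 AM–8:37 PM = 10 h 17 min; less 45 min break → 9 h 32 min
Sat: 8:17 AM–5:47 PM = 9 h 30 min; less 45 min break → 8 h 45 min
Sun: 10:41 AM–7:39 PM = 8 h 58 min; less 45 min break → 8 h 13 min
Total worked: 52 h 14 min = 3134 min.
Regular 40 h 0 min = 2400 min at £30.75/h; overtime 12 h 14 min = 734 min at £61.50/h.
Pay = (2400 × £30.75 + 734 × £61.50) ÷ 60 = £1982.35.

£1982.35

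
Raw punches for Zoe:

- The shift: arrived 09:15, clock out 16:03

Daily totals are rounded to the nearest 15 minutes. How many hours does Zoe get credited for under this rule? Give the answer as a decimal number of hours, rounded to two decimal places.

6.75 hours

The shift: 09:15–16:03 = 6 h 48 min → rounds to 6 h 45 min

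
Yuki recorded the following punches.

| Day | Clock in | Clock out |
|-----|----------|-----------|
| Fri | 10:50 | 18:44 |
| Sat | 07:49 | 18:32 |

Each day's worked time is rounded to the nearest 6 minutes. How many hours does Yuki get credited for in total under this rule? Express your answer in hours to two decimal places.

Fri: 10:50–18:44 = 7 h 54 min → rounds to 7 h 54 min
Sat: 07:49–18:32 = 10 h 43 min → rounds to 10 h 42 min
Total credited: 18 h 36 min.

18.60 hours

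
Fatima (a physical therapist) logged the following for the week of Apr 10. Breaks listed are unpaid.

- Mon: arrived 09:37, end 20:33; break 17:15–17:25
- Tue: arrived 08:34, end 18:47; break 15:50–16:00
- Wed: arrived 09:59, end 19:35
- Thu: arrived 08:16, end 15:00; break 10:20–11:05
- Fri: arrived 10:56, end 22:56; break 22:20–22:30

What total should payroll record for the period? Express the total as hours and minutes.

Mon: 09:37–20:33 = 10 h 56 min; less 10 min break → 10 h 46 min
Tue: 08:34–18:47 = 10 h 13 min; less 10 min break → 10 h 3 min
Wed: 09:59–19:35 = 9 h 36 min
Thu: 08:16–15:00 = 6 h 44 min; less 45 min break → 5 h 59 min
Fri: 10:56–22:56 = 12 h 0 min; less 10 min break → 11 h 50 min
Total: 10 h 46 min + 10 h 3 min + 9 h 36 min + 5 h 59 min + 11 h 50 min = 48 h 14 min.

48 h 14 min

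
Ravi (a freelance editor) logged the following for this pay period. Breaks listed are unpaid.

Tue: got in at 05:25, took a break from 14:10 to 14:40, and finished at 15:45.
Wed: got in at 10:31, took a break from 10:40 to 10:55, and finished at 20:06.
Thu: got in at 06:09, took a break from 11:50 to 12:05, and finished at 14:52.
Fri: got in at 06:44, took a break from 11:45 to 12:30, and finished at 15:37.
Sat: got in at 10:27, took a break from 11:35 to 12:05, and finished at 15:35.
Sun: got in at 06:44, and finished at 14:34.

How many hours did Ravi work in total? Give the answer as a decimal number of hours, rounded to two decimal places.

Tue: 05:25–15:45 = 10 h 20 min; less 30 min break → 9 h 50 min
Wed: 10:31–20:06 = 9 h 35 min; less 15 min break → 9 h 20 min
Thu: 06:09–14:52 = 8 h 43 min; less 15 min break → 8 h 28 min
Fri: 06:44–15:37 = 8 h 53 min; less 45 min break → 8 h 8 min
Sat: 10:27–15:35 = 5 h 8 min; less 30 min break → 4 h 38 min
Sun: 06:44–14:34 = 7 h 50 min
Total: 9 h 50 min + 9 h 20 min + 8 h 28 min + 8 h 8 min + 4 h 38 min + 7 h 50 min = 48 h 14 min.

48.23 hours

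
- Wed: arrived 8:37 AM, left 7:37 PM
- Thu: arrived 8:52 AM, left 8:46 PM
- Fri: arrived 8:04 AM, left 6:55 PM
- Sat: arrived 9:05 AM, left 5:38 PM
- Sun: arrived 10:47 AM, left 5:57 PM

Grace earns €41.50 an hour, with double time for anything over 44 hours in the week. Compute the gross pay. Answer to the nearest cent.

€2279.73

Wed: 8:37 AM–7:37 PM = 11 h 0 min
Thu: 8:52 AM–8:46 PM = 11 h 54 min
Fri: 8:04 AM–6:55 PM = 10 h 51 min
Sat: 9:05 AM–5:38 PM = 8 h 33 min
Sun: 10:47 AM–5:57 PM = 7 h 10 min
Total worked: 49 h 28 min = 2968 min.
Regular 44 h 0 min = 2640 min at €41.50/h; overtime 5 h 28 min = 328 min at €83.00/h.
Pay = (2640 × €41.50 + 328 × €83.00) ÷ 60 = €2279.73.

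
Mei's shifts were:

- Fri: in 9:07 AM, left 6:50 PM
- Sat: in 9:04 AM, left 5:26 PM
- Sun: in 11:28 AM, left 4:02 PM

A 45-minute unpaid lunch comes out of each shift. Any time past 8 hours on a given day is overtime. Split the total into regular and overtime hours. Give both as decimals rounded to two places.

Regular 19.43 hours, overtime 0.97 hours

Fri: 9:07 AM–6:50 PM = 9 h 43 min; less 45 min break → 8 h 58 min
Sat: 9:04 AM–5:26 PM = 8 h 22 min; less 45 min break → 7 h 37 min
Sun: 11:28 AM–4:02 PM = 4 h 34 min; less 45 min break → 3 h 49 min
Fri reg 8 h 0 min / OT 0 h 58 min; Sat reg 7 h 37 min / OT 0 h 0 min; Sun reg 3 h 49 min / OT 0 h 0 min.
Totals: regular 19 h 26 min, overtime 0 h 58 min.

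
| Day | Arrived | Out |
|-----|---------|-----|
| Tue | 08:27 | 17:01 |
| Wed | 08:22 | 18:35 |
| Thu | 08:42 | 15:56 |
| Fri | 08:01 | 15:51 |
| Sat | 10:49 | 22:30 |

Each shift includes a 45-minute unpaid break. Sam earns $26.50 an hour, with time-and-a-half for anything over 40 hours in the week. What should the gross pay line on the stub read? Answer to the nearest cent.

Tue: 08:27–17:01 = 8 h 34 min; less 45 min break → 7 h 49 min
Wed: 08:22–18:35 = 10 h 13 min; less 45 min break → 9 h 28 min
Thu: 08:42–15:56 = 7 h 14 min; less 45 min break → 6 h 29 min
Fri: 08:01–15:51 = 7 h 50 min; less 45 min break → 7 h 5 min
Sat: 10:49–22:30 = 11 h 41 min; less 45 min break → 10 h 56 min
Total worked: 41 h 47 min = 2507 min.
Regular 40 h 0 min = 2400 min at $26.50/h; overtime 1 h 47 min = 107 min at $39.75/h.
Pay = (2400 × $26.50 + 107 × $39.75) ÷ 60 = $1130.89.

$1130.89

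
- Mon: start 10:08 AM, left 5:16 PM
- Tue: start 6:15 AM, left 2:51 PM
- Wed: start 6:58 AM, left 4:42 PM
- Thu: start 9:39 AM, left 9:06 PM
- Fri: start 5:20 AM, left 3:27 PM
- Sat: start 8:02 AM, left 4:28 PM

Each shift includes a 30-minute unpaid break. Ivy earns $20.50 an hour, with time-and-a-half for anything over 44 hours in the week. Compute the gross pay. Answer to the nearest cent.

Mon: 10:08 AM–5:16 PM = 7 h 8 min; less 30 min break → 6 h 38 min
Tue: 6:15 AM–2:51 PM = 8 h 36 min; less 30 min break → 8 h 6 min
Wed: 6:58 AM–4:42 PM = 9 h 44 min; less 30 min break → 9 h 14 min
Thu: 9:39 AM–9:06 PM = 11 h 27 min; less 30 min break → 10 h 57 min
Fri: 5:20 AM–3:27 PM = 10 h 7 min; less 30 min break → 9 h 37 min
Sat: 8:02 AM–4:28 PM = 8 h 26 min; less 30 min break → 7 h 56 min
Total worked: 52 h 28 min = 3148 min.
Regular 44 h 0 min = 2640 min at $20.50/h; overtime 8 h 28 min = 508 min at $30.75/h.
Pay = (2640 × $20.50 + 508 × $30.75) ÷ 60 = $1162.35.

$1162.35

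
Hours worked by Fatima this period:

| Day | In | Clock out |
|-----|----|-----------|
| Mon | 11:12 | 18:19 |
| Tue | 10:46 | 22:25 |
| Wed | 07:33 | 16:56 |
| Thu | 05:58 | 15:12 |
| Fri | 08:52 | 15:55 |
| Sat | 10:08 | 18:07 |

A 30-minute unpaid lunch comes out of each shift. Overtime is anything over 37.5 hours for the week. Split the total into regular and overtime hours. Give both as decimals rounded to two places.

Mon: 11:12–18:19 = 7 h 7 min; less 30 min break → 6 h 37 min
Tue: 10:46–22:25 = 11 h 39 min; less 30 min break → 11 h 9 min
Wed: 07:33–16:56 = 9 h 23 min; less 30 min break → 8 h 53 min
Thu: 05:58–15:12 = 9 h 14 min; less 30 min break → 8 h 44 min
Fri: 08:52–15:55 = 7 h 3 min; less 30 min break → 6 h 33 min
Sat: 10:08–18:07 = 7 h 59 min; less 30 min break → 7 h 29 min
Total worked: 49 h 25 min = 49.42 h.
Threshold 37.5 h → overtime 11 h 55 min, regular 37 h 30 min.

Regular 37.50 hours, overtime 11.92 hours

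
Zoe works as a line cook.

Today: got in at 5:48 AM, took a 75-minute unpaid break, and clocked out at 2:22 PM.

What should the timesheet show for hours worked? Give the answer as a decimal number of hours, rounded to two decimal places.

Today: 5:48 AM–2:22 PM = 8 h 34 min; less 75 min break → 7 h 19 min

7.32 hours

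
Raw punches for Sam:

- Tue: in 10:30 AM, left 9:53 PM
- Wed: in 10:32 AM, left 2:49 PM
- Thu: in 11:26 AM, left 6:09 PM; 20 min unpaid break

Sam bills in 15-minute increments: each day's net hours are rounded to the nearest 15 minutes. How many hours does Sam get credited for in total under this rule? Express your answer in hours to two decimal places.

Tue: 10:30 AM–9:53 PM = 11 h 23 min → rounds to 11 h 30 min
Wed: 10:32 AM–2:49 PM = 4 h 17 min → rounds to 4 h 15 min
Thu: 11:26 AM–6:09 PM = 6 h 43 min − 20 min = 6 h 23 min → rounds to 6 h 30 min
Total credited: 22 h 15 min.

22.25 hours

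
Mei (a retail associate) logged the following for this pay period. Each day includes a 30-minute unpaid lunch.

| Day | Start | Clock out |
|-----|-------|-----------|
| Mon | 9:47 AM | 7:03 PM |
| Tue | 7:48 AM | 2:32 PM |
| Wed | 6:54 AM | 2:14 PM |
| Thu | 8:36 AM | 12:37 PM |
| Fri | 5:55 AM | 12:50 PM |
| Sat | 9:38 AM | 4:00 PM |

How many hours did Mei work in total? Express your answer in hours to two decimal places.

37.63 hours

Mon: 9:47 AM–7:03 PM = 9 h 16 min; less 30 min break → 8 h 46 min
Tue: 7:48 AM–2:32 PM = 6 h 44 min; less 30 min break → 6 h 14 min
Wed: 6:54 AM–2:14 PM = 7 h 20 min; less 30 min break → 6 h 50 min
Thu: 8:36 AM–12:37 PM = 4 h 1 min; less 30 min break → 3 h 31 min
Fri: 5:55 AM–12:50 PM = 6 h 55 min; less 30 min break → 6 h 25 min
Sat: 9:38 AM–4:00 PM = 6 h 22 min; less 30 min break → 5 h 52 min
Total: 8 h 46 min + 6 h 14 min + 6 h 50 min + 3 h 31 min + 6 h 25 min + 5 h 52 min = 37 h 38 min.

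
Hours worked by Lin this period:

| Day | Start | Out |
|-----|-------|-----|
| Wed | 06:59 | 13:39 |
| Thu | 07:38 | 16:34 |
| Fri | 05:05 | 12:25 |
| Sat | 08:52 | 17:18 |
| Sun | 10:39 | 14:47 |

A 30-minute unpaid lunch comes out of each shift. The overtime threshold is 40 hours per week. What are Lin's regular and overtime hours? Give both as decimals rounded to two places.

Regular 33.00 hours, overtime 0.00 hours

Wed: 06:59–13:39 = 6 h 40 min; less 30 min break → 6 h 10 min
Thu: 07:38–16:34 = 8 h 56 min; less 30 min break → 8 h 26 min
Fri: 05:05–12:25 = 7 h 20 min; less 30 min break → 6 h 50 min
Sat: 08:52–17:18 = 8 h 26 min; less 30 min break → 7 h 56 min
Sun: 10:39–14:47 = 4 h 8 min; less 30 min break → 3 h 38 min
Total worked: 33 h 0 min = 33.00 h.
Threshold 40 h → overtime 0 h 0 min, regular 33 h 0 min.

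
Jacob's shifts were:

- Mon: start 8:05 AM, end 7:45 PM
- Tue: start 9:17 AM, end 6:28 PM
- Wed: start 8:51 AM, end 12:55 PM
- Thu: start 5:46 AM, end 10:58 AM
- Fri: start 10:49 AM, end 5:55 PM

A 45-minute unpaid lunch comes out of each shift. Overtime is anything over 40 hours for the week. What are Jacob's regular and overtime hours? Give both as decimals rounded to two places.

Mon: 8:05 AM–7:45 PM = 11 h 40 min; less 45 min break → 10 h 55 min
Tue: 9:17 AM–6:28 PM = 9 h 11 min; less 45 min break → 8 h 26 min
Wed: 8:51 AM–12:55 PM = 4 h 4 min; less 45 min break → 3 h 19 min
Thu: 5:46 AM–10:58 AM = 5 h 12 min; less 45 min break → 4 h 27 min
Fri: 10:49 AM–5:55 PM = 7 h 6 min; less 45 min break → 6 h 21 min
Total worked: 33 h 28 min = 33.47 h.
Threshold 40 h → overtime 0 h 0 min, regular 33 h 28 min.

Regular 33.47 hours, overtime 0.00 hours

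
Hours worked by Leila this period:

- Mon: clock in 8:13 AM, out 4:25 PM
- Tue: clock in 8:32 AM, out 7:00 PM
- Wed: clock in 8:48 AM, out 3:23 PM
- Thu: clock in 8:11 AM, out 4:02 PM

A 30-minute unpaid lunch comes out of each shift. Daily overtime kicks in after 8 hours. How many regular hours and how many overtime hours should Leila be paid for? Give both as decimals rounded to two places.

Regular 29.13 hours, overtime 1.97 hours

Mon: 8:13 AM–4:25 PM = 8 h 12 min; less 30 min break → 7 h 42 min
Tue: 8:32 AM–7:00 PM = 10 h 28 min; less 30 min break → 9 h 58 min
Wed: 8:48 AM–3:23 PM = 6 h 35 min; less 30 min break → 6 h 5 min
Thu: 8:11 AM–4:02 PM = 7 h 51 min; less 30 min break → 7 h 21 min
Mon reg 7 h 42 min / OT 0 h 0 min; Tue reg 8 h 0 min / OT 1 h 58 min; Wed reg 6 h 5 min / OT 0 h 0 min; Thu reg 7 h 21 min / OT 0 h 0 min.
Totals: regular 29 h 8 min, overtime 1 h 58 min.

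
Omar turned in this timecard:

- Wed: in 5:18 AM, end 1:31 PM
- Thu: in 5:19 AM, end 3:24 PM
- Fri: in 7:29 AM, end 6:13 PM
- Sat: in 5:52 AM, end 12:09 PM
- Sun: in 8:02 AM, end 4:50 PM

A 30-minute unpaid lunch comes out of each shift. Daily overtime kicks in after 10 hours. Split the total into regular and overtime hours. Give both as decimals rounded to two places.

Wed: 5:18 AM–1:31 PM = 8 h 13 min; less 30 min break → 7 h 43 min
Thu: 5:19 AM–3:24 PM = 10 h 5 min; less 30 min break → 9 h 35 min
Fri: 7:29 AM–6:13 PM = 10 h 44 min; less 30 min break → 10 h 14 min
Sat: 5:52 AM–12:09 PM = 6 h 17 min; less 30 min break → 5 h 47 min
Sun: 8:02 AM–4:50 PM = 8 h 48 min; less 30 min break → 8 h 18 min
Wed reg 7 h 43 min / OT 0 h 0 min; Thu reg 9 h 35 min / OT 0 h 0 min; Fri reg 10 h 0 min / OT 0 h 14 min; Sat reg 5 h 47 min / OT 0 h 0 min; Sun reg 8 h 18 min / OT 0 h 0 min.
Totals: regular 41 h 23 min, overtime 0 h 14 min.

Regular 41.38 hours, overtime 0.23 hours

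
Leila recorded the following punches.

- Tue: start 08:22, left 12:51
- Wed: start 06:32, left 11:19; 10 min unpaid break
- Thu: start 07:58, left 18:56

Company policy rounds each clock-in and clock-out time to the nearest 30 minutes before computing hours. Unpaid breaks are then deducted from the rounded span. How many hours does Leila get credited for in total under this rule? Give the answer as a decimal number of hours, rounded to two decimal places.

20.33 hours

Tue: in 08:22→08:30, out 12:51→13:00; 4 h 30 min
Wed: in 06:32→06:30, out 11:19→11:30; 5 h 0 min − 10 min = 4 h 50 min
Thu: in 07:58→08:00, out 18:56→19:00; 11 h 0 min
Total credited: 20 h 20 min.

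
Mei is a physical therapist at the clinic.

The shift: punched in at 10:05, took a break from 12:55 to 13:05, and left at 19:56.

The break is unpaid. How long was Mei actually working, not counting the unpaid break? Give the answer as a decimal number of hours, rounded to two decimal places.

9.68 hours

The shift: 10:05–19:56 = 9 h 51 min; less 10 min break → 9 h 41 min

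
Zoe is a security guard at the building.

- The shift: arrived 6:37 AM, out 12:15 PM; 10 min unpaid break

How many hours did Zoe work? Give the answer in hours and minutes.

The shift: 6:37 AM–12:15 PM = 5 h 38 min; less 10 min break → 5 h 28 min

5 h 28 min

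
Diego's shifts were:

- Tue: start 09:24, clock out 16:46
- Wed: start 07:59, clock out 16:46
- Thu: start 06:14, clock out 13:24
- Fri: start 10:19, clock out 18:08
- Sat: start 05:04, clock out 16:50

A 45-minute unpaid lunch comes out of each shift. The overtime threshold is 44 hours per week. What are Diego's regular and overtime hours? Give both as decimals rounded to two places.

Regular 39.15 hours, overtime 0.00 hours

Tue: 09:24–16:46 = 7 h 22 min; less 45 min break → 6 h 37 min
Wed: 07:59–16:46 = 8 h 47 min; less 45 min break → 8 h 2 min
Thu: 06:14–13:24 = 7 h 10 min; less 45 min break → 6 h 25 min
Fri: 10:19–18:08 = 7 h 49 min; less 45 min break → 7 h 4 min
Sat: 05:04–16:50 = 11 h 46 min; less 45 min break → 11 h 1 min
Total worked: 39 h 9 min = 39.15 h.
Threshold 44 h → overtime 0 h 0 min, regular 39 h 9 min.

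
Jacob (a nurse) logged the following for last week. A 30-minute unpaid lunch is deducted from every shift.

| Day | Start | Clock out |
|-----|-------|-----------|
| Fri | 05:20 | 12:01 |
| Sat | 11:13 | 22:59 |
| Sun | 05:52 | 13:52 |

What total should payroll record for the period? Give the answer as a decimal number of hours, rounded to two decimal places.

24.95 hours

Fri: 05:20–12:01 = 6 h 41 min; less 30 min break → 6 h 11 min
Sat: 11:13–22:59 = 11 h 46 min; less 30 min break → 11 h 16 min
Sun: 05:52–13:52 = 8 h 0 min; less 30 min break → 7 h 30 min
Total: 6 h 11 min + 11 h 16 min + 7 h 30 min = 24 h 57 min.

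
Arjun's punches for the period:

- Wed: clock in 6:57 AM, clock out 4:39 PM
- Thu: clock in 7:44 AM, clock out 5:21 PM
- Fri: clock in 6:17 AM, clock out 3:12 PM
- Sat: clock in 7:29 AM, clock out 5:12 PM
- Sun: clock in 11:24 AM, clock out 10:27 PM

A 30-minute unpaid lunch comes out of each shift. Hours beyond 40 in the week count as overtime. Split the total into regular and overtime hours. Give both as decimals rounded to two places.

Wed: 6:57 AM–4:39 PM = 9 h 42 min; less 30 min break → 9 h 12 min
Thu: 7:44 AM–5:21 PM = 9 h 37 min; less 30 min break → 9 h 7 min
Fri: 6:17 AM–3:12 PM = 8 h 55 min; less 30 min break → 8 h 25 min
Sat: 7:29 AM–5:12 PM = 9 h 43 min; less 30 min break → 9 h 13 min
Sun: 11:24 AM–10:27 PM = 11 h 3 min; less 30 min break → 10 h 33 min
Total worked: 46 h 30 min = 46.50 h.
Threshold 40 h → overtime 6 h 30 min, regular 40 h 0 min.

Regular 40.00 hours, overtime 6.50 hours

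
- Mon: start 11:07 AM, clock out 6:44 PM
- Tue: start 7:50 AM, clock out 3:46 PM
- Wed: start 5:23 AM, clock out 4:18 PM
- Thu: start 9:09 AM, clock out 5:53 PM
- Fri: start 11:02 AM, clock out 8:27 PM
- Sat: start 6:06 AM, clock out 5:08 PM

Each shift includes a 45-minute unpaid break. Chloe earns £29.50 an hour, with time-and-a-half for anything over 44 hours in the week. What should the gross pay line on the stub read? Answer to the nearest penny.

£1614.39

Mon: 11:07 AM–6:44 PM = 7 h 37 min; less 45 min break → 6 h 52 min
Tue: 7:50 AM–3:46 PM = 7 h 56 min; less 45 min break → 7 h 11 min
Wed: 5:23 AM–4:18 PM = 10 h 55 min; less 45 min break → 10 h 10 min
Thu: 9:09 AM–5:53 PM = 8 h 44 min; less 45 min break → 7 h 59 min
Fri: 11:02 AM–8:27 PM = 9 h 25 min; less 45 min break → 8 h 40 min
Sat: 6:06 AM–5:08 PM = 11 h 2 min; less 45 min break → 10 h 17 min
Total worked: 51 h 9 min = 3069 min.
Regular 44 h 0 min = 2640 min at £29.50/h; overtime 7 h 9 min = 429 min at £44.25/h.
Pay = (2640 × £29.50 + 429 × £44.25) ÷ 60 = £1614.39.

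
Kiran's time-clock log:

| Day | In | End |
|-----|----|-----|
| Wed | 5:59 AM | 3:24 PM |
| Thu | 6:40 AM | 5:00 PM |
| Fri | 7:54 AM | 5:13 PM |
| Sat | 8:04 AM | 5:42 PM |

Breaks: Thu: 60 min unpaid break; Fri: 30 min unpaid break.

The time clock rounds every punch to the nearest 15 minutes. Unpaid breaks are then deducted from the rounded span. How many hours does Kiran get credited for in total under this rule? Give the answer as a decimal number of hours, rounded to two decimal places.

37.25 hours

Wed: in 5:59 AM→6:00 AM, out 3:24 PM→3:30 PM; 9 h 30 min
Thu: in 6:40 AM→6:45 AM, out 5:00 PM→5:00 PM; 10 h 15 min − 60 min = 9 h 15 min
Fri: in 7:54 AM→8:00 AM, out 5:13 PM→5:15 PM; 9 h 15 min − 30 min = 8 h 45 min
Sat: in 8:04 AM→8:00 AM, out 5:42 PM→5:45 PM; 9 h 45 min
Total credited: 37 h 15 min.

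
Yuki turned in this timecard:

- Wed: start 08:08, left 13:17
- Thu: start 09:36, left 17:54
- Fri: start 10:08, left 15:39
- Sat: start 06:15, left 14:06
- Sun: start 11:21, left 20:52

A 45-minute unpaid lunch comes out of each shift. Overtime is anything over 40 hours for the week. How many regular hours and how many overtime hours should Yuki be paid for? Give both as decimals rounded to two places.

Wed: 08:08–13:17 = 5 h 9 min; less 45 min break → 4 h 24 min
Thu: 09:36–17:54 = 8 h 18 min; less 45 min break → 7 h 33 min
Fri: 10:08–15:39 = 5 h 31 min; less 45 min break → 4 h 46 min
Sat: 06:15–14:06 = 7 h 51 min; less 45 min break → 7 h 6 min
Sun: 11:21–20:52 = 9 h 31 min; less 45 min break → 8 h 46 min
Total worked: 32 h 35 min = 32.58 h.
Threshold 40 h → overtime 0 h 0 min, regular 32 h 35 min.

Regular 32.58 hours, overtime 0.00 hours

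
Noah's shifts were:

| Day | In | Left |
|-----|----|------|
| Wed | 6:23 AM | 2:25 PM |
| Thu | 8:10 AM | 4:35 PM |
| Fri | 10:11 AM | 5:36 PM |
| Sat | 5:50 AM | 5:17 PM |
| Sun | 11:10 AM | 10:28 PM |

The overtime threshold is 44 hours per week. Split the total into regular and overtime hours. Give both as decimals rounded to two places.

Wed: 6:23 AM–2:25 PM = 8 h 2 min
Thu: 8:10 AM–4:35 PM = 8 h 25 min
Fri: 10:11 AM–5:36 PM = 7 h 25 min
Sat: 5:50 AM–5:17 PM = 11 h 27 min
Sun: 11:10 AM–10:28 PM = 11 h 18 min
Total worked: 46 h 37 min = 46.62 h.
Threshold 44 h → overtime 2 h 37 min, regular 44 h 0 min.

Regular 44.00 hours, overtime 2.62 hours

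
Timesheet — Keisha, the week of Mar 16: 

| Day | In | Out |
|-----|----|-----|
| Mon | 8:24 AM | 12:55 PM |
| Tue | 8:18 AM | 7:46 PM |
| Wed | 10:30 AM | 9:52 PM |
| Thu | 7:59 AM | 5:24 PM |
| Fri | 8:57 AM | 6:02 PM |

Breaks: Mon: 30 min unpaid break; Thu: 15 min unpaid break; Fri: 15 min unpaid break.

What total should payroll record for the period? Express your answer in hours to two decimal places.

44.85 hours

Mon: 8:24 AM–12:55 PM = 4 h 31 min; less 30 min break → 4 h 1 min
Tue: 8:18 AM–7:46 PM = 11 h 28 min
Wed: 10:30 AM–9:52 PM = 11 h 22 min
Thu: 7:59 AM–5:24 PM = 9 h 25 min; less 15 min break → 9 h 10 min
Fri: 8:57 AM–6:02 PM = 9 h 5 min; less 15 min break → 8 h 50 min
Total: 4 h 1 min + 11 h 28 min + 11 h 22 min + 9 h 10 min + 8 h 50 min = 44 h 51 min.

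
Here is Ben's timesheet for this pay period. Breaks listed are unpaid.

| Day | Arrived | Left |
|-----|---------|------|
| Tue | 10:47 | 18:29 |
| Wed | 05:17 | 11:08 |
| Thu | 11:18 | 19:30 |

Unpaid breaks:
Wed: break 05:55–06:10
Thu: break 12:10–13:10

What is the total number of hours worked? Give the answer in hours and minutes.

20 h 30 min

Tue: 10:47–18:29 = 7 h 42 min
Wed: 05:17–11:08 = 5 h 51 min; less 15 min break → 5 h 36 min
Thu: 11:18–19:30 = 8 h 12 min; less 60 min break → 7 h 12 min
Total: 7 h 42 min + 5 h 36 min + 7 h 12 min = 20 h 30 min.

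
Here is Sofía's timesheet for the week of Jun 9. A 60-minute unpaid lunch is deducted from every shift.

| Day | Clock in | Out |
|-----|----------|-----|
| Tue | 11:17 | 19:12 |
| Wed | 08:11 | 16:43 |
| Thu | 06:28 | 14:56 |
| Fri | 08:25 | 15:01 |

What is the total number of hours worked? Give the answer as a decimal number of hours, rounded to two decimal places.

27.52 hours

Tue: 11:17–19:12 = 7 h 55 min; less 60 min break → 6 h 55 min
Wed: 08:11–16:43 = 8 h 32 min; less 60 min break → 7 h 32 min
Thu: 06:28–14:56 = 8 h 28 min; less 60 min break → 7 h 28 min
Fri: 08:25–15:01 = 6 h 36 min; less 60 min break → 5 h 36 min
Total: 6 h 55 min + 7 h 32 min + 7 h 28 min + 5 h 36 min = 27 h 31 min.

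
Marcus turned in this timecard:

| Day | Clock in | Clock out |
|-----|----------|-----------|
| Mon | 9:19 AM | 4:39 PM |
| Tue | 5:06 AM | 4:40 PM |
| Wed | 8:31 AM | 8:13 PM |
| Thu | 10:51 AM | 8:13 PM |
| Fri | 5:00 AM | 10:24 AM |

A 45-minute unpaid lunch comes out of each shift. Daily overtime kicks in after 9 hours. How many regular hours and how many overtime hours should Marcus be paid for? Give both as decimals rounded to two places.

Mon: 9:19 AM–4:39 PM = 7 h 20 min; less 45 min break → 6 h 35 min
Tue: 5:06 AM–4:40 PM = 11 h 34 min; less 45 min break → 10 h 49 min
Wed: 8:31 AM–8:13 PM = 11 h 42 min; less 45 min break → 10 h 57 min
Thu: 10:51 AM–8:13 PM = 9 h 22 min; less 45 min break → 8 h 37 min
Fri: 5:00 AM–10:24 AM = 5 h 24 min; less 45 min break → 4 h 39 min
Mon reg 6 h 35 min / OT 0 h 0 min; Tue reg 9 h 0 min / OT 1 h 49 min; Wed reg 9 h 0 min / OT 1 h 57 min; Thu reg 8 h 37 min / OT 0 h 0 min; Fri reg 4 h 39 min / OT 0 h 0 min.
Totals: regular 37 h 51 min, overtime 3 h 46 min.

Regular 37.85 hours, overtime 3.77 hours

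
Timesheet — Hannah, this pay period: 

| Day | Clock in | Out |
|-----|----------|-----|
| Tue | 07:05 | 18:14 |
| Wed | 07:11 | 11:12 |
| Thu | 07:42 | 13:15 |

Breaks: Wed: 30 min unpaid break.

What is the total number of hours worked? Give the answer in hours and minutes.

Tue: 07:05–18:14 = 11 h 9 min
Wed: 07:11–11:12 = 4 h 1 min; less 30 min break → 3 h 31 min
Thu: 07:42–13:15 = 5 h 33 min
Total: 11 h 9 min + 3 h 31 min + 5 h 33 min = 20 h 13 min.

20 h 13 min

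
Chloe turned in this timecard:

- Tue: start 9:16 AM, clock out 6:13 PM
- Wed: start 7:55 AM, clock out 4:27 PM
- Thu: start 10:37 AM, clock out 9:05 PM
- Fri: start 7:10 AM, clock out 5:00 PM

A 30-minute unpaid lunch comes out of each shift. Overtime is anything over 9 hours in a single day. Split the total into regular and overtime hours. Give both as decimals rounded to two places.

Tue: 9:16 AM–6:13 PM = 8 h 57 min; less 30 min break → 8 h 27 min
Wed: 7:55 AM–4:27 PM = 8 h 32 min; less 30 min break → 8 h 2 min
Thu: 10:37 AM–9:05 PM = 10 h 28 min; less 30 min break → 9 h 58 min
Fri: 7:10 AM–5:00 PM = 9 h 50 min; less 30 min break → 9 h 20 min
Tue reg 8 h 27 min / OT 0 h 0 min; Wed reg 8 h 2 min / OT 0 h 0 min; Thu reg 9 h 0 min / OT 0 h 58 min; Fri reg 9 h 0 min / OT 0 h 20 min.
Totals: regular 34 h 29 min, overtime 1 h 18 min.

Regular 34.48 hours, overtime 1.30 hours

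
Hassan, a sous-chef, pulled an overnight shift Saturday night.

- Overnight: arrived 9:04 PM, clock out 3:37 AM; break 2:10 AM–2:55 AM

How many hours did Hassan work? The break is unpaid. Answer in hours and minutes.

5 h 48 min

Overnight: 9:04 PM → midnight = 2 h 56 min; midnight → 3:37 AM = 3 h 37 min; span 6 h 33 min; less 45 min break → 5 h 48 min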